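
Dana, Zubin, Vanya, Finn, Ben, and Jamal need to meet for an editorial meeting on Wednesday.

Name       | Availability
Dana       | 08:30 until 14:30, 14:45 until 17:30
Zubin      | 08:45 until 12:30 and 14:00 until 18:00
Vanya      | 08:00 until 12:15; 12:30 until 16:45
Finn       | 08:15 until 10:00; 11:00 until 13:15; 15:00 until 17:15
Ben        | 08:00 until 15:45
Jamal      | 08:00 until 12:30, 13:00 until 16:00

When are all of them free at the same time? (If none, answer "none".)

Dana ∩ Zubin: 08:45-12:30, 14:00-14:30, 14:45-17:30.
Dana ∩ Zubin ∩ Vanya: 08:45-12:15, 14:00-14:30, 14:45-16:45.
Dana ∩ Zubin ∩ Vanya ∩ Finn: 08:45-10:00, 11:00-12:15, 15:00-16:45.
Dana ∩ Zubin ∩ Vanya ∩ Finn ∩ Ben: 08:45-10:00, 11:00-12:15, 15:00-15:45.
Dana ∩ Zubin ∩ Vanya ∩ Finn ∩ Ben ∩ Jamal: 08:45-10:00, 11:00-12:15, 15:00-15:45.

08:45-10:00, 11:00-12:15, 15:00-15:45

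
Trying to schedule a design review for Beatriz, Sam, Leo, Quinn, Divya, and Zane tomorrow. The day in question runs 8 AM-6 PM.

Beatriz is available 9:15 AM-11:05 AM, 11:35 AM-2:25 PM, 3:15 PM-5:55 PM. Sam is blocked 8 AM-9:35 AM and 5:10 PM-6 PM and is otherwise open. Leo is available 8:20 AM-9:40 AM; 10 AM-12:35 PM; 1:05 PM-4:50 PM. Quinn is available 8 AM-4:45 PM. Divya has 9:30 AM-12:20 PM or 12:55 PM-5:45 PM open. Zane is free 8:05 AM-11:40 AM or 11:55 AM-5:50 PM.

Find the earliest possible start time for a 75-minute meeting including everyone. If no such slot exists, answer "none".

Beatriz free: 09:15-11:05, 11:35-14:25, 15:15-17:55.
Sam free: 09:35-17:10 (invert busy blocks within the working day).
Leo free: 08:20-09:40, 10:00-12:35, 13:05-16:50.
Quinn free: 08:00-16:45.
Divya free: 09:30-12:20, 12:55-17:45.
Zane free: 08:05-11:40, 11:55-17:50.
Beatriz ∩ Sam: 09:35-11:05, 11:35-14:25, 15:15-17:10.
Beatriz ∩ Sam ∩ Leo: 09:35-09:40, 10:00-11:05, 11:35-12:35, 13:05-14:25, 15:15-16:50.
Beatriz ∩ Sam ∩ Leo ∩ Quinn: 09:35-09:40, 10:00-11:05, 11:35-12:35, 13:05-14:25, 15:15-16:45.
Beatriz ∩ Sam ∩ Leo ∩ Quinn ∩ Divya: 09:35-09:40, 10:00-11:05, 11:35-12:20, 13:05-14:25, 15:15-16:45.
Beatriz ∩ Sam ∩ Leo ∩ Quinn ∩ Divya ∩ Zane: 09:35-09:40, 10:00-11:05, 11:35-11:40, 11:55-12:20, 13:05-14:25, 15:15-16:45.
The first common window of at least 75 minutes is 13:05-14:25, so the earliest start is 13:05.

13:05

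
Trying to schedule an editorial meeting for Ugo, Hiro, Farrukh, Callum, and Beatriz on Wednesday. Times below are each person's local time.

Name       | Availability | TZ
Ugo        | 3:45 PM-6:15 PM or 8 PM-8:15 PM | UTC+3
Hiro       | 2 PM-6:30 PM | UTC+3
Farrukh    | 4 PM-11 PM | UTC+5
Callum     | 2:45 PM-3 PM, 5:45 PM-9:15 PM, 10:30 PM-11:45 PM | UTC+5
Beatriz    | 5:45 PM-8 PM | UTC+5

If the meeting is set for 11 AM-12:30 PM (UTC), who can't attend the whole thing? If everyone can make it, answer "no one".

Ugo in UTC: 12:45-15:15, 17:00-17:15 (subtract 3h to convert from UTC+3).
Hiro in UTC: 11:00-15:30 (subtract 3h to convert from UTC+3).
Farrukh in UTC: 11:00-18:00 (subtract 5h to convert from UTC+5).
Callum in UTC: 09:45-10:00, 12:45-16:15, 17:30-18:45 (subtract 5h to convert from UTC+5).
Beatriz in UTC: 12:45-15:00 (subtract 5h to convert from UTC+5).
Ugo: not fully free for 11:00-12:30. Hiro: free for 11:00-12:30. Farrukh: free for 11:00-12:30. Callum: not fully free for 11:00-12:30. Beatriz: not fully free for 11:00-12:30.

Beatriz, Callum, Ugo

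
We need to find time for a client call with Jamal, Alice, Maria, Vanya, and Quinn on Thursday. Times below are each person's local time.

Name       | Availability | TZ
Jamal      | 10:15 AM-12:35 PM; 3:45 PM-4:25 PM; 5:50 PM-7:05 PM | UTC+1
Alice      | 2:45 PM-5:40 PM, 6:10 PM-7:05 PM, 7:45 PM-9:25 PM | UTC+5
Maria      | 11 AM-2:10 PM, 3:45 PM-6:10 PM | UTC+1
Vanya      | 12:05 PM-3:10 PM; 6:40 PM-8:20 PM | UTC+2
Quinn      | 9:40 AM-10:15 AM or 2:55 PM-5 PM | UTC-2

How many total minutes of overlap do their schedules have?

0

Jamal in UTC: 09:15-11:35, 14:45-15:25, 16:50-18:05 (subtract 1h to convert from UTC+1).
Alice in UTC: 09:45-12:40, 13:10-14:05, 14:45-16:25 (subtract 5h to convert from UTC+5).
Maria in UTC: 10:00-13:10, 14:45-17:10 (subtract 1h to convert from UTC+1).
Vanya in UTC: 10:05-13:10, 16:40-18:20 (subtract 2h to convert from UTC+2).
Quinn in UTC: 11:40-12:15, 16:55-19:00 (add 2h to convert from UTC-2).
Jamal ∩ Alice: 09:45-11:35, 14:45-15:25.
Jamal ∩ Alice ∩ Maria: 10:00-11:35, 14:45-15:25.
Jamal ∩ Alice ∩ Maria ∩ Vanya: 10:05-11:35.
Jamal ∩ Alice ∩ Maria ∩ Vanya ∩ Quinn: ∅.
There is no time when everyone is free.
There is no common window, so the total is 0 minutes.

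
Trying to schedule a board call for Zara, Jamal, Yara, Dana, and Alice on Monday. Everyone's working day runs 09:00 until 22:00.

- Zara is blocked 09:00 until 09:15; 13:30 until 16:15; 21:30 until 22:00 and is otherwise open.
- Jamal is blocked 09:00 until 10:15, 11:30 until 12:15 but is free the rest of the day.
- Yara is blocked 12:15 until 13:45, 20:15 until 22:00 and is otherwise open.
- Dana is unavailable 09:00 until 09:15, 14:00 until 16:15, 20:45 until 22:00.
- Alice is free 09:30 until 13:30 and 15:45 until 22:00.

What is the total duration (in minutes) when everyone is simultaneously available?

315

Zara free: 09:15-13:30, 16:15-21:30 (invert busy blocks within the working day).
Jamal free: 10:15-11:30, 12:15-22:00 (invert busy blocks within the working day).
Yara free: 09:00-12:15, 13:45-20:15 (invert busy blocks within the working day).
Dana free: 09:15-14:00, 16:15-20:45 (invert busy blocks within the working day).
Alice free: 09:30-13:30, 15:45-22:00.
Zara ∩ Jamal: 10:15-11:30, 12:15-13:30, 16:15-21:30.
Zara ∩ Jamal ∩ Yara: 10:15-11:30, 16:15-20:15.
Zara ∩ Jamal ∩ Yara ∩ Dana: 10:15-11:30, 16:15-20:15.
Zara ∩ Jamal ∩ Yara ∩ Dana ∩ Alice: 10:15-11:30, 16:15-20:15.
Summing the common windows: 75 + 240 = 315 minutes.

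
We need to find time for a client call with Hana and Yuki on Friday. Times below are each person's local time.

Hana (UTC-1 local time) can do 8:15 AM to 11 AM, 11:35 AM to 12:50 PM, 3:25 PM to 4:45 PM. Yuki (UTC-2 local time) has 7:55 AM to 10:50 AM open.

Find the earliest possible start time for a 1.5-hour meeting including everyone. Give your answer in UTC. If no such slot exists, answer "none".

09:55

Hana in UTC: 09:15-12:00, 12:35-13:50, 16:25-17:45 (add 1h to convert from UTC-1).
Yuki in UTC: 09:55-12:50 (add 2h to convert from UTC-2).
Hana ∩ Yuki: 09:55-12:00, 12:35-12:50.
So the common availability across everyone is 09:55-12:00, 12:35-12:50.
The first common window of at least 90 minutes is 09:55-12:00, so the earliest start is 09:55.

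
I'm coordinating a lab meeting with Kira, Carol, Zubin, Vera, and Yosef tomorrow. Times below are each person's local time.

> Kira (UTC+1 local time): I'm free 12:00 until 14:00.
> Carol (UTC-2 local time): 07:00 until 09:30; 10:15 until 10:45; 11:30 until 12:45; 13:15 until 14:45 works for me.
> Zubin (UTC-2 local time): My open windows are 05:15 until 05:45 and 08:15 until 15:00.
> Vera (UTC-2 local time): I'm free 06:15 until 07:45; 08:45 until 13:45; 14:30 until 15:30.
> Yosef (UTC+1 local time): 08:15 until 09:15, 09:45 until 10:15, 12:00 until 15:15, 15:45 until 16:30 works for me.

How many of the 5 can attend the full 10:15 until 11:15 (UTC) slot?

2

Kira in UTC: 11:00-13:00 (subtract 1h to convert from UTC+1).
Carol in UTC: 09:00-11:30, 12:15-12:45, 13:30-14:45, 15:15-16:45 (add 2h to convert from UTC-2).
Zubin in UTC: 07:15-07:45, 10:15-17:00 (add 2h to convert from UTC-2).
Vera in UTC: 08:15-09:45, 10:45-15:45, 16:30-17:30 (add 2h to convert from UTC-2).
Yosef in UTC: 07:15-08:15, 08:45-09:15, 11:00-14:15, 14:45-15:30 (subtract 1h to convert from UTC+1).
Carol and Zubin can make the full 10:15-11:15 slot — that's 2.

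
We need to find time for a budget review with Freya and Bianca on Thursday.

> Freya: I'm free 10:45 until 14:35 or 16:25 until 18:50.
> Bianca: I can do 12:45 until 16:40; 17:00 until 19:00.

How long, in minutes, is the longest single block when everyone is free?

110

Freya ∩ Bianca: 12:45-14:35, 16:25-16:40, 17:00-18:50.
So the common availability across everyone is 12:45-14:35, 16:25-16:40, 17:00-18:50.
The longest is 12:45-14:35 at 110 minutes.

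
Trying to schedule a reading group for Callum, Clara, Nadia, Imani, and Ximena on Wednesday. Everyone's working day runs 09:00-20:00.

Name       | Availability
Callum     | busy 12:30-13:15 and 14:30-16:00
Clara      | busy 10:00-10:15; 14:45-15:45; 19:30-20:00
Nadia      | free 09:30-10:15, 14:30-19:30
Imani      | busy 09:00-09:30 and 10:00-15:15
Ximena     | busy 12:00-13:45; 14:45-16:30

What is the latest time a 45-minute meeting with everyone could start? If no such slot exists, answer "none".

Callum free: 09:00-12:30, 13:15-14:30, 16:00-20:00 (invert busy blocks within the working day).
Clara free: 09:00-10:00, 10:15-14:45, 15:45-19:30 (invert busy blocks within the working day).
Nadia free: 09:30-10:15, 14:30-19:30.
Imani free: 09:30-10:00, 15:15-20:00 (invert busy blocks within the working day).
Ximena free: 09:00-12:00, 13:45-14:45, 16:30-20:00 (invert busy blocks within the working day).
Callum ∩ Clara: 09:00-10:00, 10:15-12:30, 13:15-14:30, 16:00-19:30.
Callum ∩ Clara ∩ Nadia: 09:30-10:00, 16:00-19:30.
Callum ∩ Clara ∩ Nadia ∩ Imani: 09:30-10:00, 16:00-19:30.
Callum ∩ Clara ∩ Nadia ∩ Imani ∩ Ximena: 09:30-10:00, 16:30-19:30.
So the common availability across everyone is 09:30-10:00, 16:30-19:30.
The last common window of at least 45 minutes is 16:30-19:30; a 45-minute meeting can start as late as 18:45 and still end by 19:30.

18:45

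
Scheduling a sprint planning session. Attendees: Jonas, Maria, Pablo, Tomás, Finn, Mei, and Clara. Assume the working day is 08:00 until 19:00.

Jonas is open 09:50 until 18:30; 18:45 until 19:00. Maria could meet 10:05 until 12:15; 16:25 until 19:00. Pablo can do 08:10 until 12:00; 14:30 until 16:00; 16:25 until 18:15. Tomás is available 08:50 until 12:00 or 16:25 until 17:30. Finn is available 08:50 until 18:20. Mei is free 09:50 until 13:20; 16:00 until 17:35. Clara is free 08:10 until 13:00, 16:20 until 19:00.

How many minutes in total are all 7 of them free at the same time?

180

Jonas ∩ Maria: 10:05-12:15, 16:25-18:30, 18:45-19:00.
Jonas ∩ Maria ∩ Pablo: 10:05-12:00, 16:25-18:15.
Jonas ∩ Maria ∩ Pablo ∩ Tomás: 10:05-12:00, 16:25-17:30.
Jonas ∩ Maria ∩ Pablo ∩ Tomás ∩ Finn: 10:05-12:00, 16:25-17:30.
Jonas ∩ Maria ∩ Pablo ∩ Tomás ∩ Finn ∩ Mei: 10:05-12:00, 16:25-17:30.
Jonas ∩ Maria ∩ Pablo ∩ Tomás ∩ Finn ∩ Mei ∩ Clara: 10:05-12:00, 16:25-17:30.
So the common availability across everyone is 10:05-12:00, 16:25-17:30.
Summing the common windows: 115 + 65 = 180 minutes.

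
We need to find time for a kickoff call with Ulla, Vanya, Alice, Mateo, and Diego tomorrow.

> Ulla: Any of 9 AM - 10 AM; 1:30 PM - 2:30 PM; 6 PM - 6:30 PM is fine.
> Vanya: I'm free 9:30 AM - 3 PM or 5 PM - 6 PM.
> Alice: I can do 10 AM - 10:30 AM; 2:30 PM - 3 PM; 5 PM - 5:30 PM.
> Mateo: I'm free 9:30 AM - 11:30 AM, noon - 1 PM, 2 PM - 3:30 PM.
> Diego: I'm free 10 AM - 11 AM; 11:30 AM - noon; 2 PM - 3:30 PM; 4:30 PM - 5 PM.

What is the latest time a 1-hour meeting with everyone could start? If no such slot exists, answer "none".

none

Ulla ∩ Vanya: 09:30-10:00, 13:30-14:30.
Ulla ∩ Vanya ∩ Alice: ∅.
Ulla ∩ Vanya ∩ Alice ∩ Mateo: ∅.
Ulla ∩ Vanya ∩ Alice ∩ Mateo ∩ Diego: ∅.
There is no time when everyone is free.
No common window is at least 60 minutes long.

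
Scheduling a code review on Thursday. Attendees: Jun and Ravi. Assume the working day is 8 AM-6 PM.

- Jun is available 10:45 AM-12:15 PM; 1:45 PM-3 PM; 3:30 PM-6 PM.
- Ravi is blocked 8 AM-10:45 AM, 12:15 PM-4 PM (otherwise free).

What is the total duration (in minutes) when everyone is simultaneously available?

210

Jun free: 10:45-12:15, 13:45-15:00, 15:30-18:00.
Ravi free: 10:45-12:15, 16:00-18:00 (invert busy blocks within the working day).
Jun ∩ Ravi: 10:45-12:15, 16:00-18:00.
Summing the common windows: 90 + 120 = 210 minutes.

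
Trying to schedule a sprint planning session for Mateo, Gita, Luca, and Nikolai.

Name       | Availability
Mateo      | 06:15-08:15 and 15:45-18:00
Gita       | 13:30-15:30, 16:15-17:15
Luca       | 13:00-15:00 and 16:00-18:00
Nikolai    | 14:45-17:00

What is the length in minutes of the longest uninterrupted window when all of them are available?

45

Mateo ∩ Gita: 16:15-17:15.
Mateo ∩ Gita ∩ Luca: 16:15-17:15.
Mateo ∩ Gita ∩ Luca ∩ Nikolai: 16:15-17:00.
So the common availability across everyone is 16:15-17:00.
The longest is 16:15-17:00 at 45 minutes.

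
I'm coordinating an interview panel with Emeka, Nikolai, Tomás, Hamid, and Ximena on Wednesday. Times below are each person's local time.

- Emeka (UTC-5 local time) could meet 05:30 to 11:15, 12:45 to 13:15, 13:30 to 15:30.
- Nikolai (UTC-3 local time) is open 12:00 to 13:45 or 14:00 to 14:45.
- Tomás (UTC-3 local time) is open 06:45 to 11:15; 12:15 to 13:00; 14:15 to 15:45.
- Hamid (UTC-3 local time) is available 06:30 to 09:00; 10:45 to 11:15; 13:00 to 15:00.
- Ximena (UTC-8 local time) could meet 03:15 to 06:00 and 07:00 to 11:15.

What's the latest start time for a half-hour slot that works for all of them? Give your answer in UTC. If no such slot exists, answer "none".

none

Emeka in UTC: 10:30-16:15, 17:45-18:15, 18:30-20:30 (add 5h to convert from UTC-5).
Nikolai in UTC: 15:00-16:45, 17:00-17:45 (add 3h to convert from UTC-3).
Tomás in UTC: 09:45-14:15, 15:15-16:00, 17:15-18:45 (add 3h to convert from UTC-3).
Hamid in UTC: 09:30-12:00, 13:45-14:15, 16:00-18:00 (add 3h to convert from UTC-3).
Ximena in UTC: 11:15-14:00, 15:00-19:15 (add 8h to convert from UTC-8).
Emeka ∩ Nikolai: 15:00-16:15.
Emeka ∩ Nikolai ∩ Tomás: 15:15-16:00.
Emeka ∩ Nikolai ∩ Tomás ∩ Hamid: ∅.
Emeka ∩ Nikolai ∩ Tomás ∩ Hamid ∩ Ximena: ∅.
There is no time when everyone is free.
No common window is at least 30 minutes long.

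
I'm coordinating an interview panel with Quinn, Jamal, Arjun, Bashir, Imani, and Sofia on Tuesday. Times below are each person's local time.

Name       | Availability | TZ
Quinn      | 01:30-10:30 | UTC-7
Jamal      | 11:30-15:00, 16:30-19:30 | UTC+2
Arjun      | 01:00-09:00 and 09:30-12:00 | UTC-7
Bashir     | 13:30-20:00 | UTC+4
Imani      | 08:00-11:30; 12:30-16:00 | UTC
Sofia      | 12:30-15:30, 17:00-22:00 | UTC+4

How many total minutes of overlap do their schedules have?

Quinn in UTC: 08:30-17:30 (add 7h to convert from UTC-7).
Jamal in UTC: 09:30-13:00, 14:30-17:30 (subtract 2h to convert from UTC+2).
Arjun in UTC: 08:00-16:00, 16:30-19:00 (add 7h to convert from UTC-7).
Bashir in UTC: 09:30-16:00 (subtract 4h to convert from UTC+4).
Imani in UTC: 08:00-11:30, 12:30-16:00.
Sofia in UTC: 08:30-11:30, 13:00-18:00 (subtract 4h to convert from UTC+4).
Quinn ∩ Jamal: 09:30-13:00, 14:30-17:30.
Quinn ∩ Jamal ∩ Arjun: 09:30-13:00, 14:30-16:00, 16:30-17:30.
Quinn ∩ Jamal ∩ Arjun ∩ Bashir: 09:30-13:00, 14:30-16:00.
Quinn ∩ Jamal ∩ Arjun ∩ Bashir ∩ Imani: 09:30-11:30, 12:30-13:00, 14:30-16:00.
Quinn ∩ Jamal ∩ Arjun ∩ Bashir ∩ Imani ∩ Sofia: 09:30-11:30, 14:30-16:00.
Summing the common windows: 120 + 90 = 210 minutes.

210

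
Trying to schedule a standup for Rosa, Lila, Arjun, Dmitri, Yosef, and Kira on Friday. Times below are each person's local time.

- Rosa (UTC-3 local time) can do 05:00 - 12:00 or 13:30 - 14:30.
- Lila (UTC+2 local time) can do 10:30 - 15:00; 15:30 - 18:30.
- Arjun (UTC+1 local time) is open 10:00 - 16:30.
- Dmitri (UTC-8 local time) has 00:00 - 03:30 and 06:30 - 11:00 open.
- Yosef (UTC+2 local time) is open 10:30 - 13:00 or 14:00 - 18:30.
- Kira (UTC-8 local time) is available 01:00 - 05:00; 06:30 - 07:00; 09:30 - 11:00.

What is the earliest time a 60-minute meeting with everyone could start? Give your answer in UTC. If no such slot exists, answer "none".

09:00

Rosa in UTC: 08:00-15:00, 16:30-17:30 (add 3h to convert from UTC-3).
Lila in UTC: 08:30-13:00, 13:30-16:30 (subtract 2h to convert from UTC+2).
Arjun in UTC: 09:00-15:30 (subtract 1h to convert from UTC+1).
Dmitri in UTC: 08:00-11:30, 14:30-19:00 (add 8h to convert from UTC-8).
Yosef in UTC: 08:30-11:00, 12:00-16:30 (subtract 2h to convert from UTC+2).
Kira in UTC: 09:00-13:00, 14:30-15:00, 17:30-19:00 (add 8h to convert from UTC-8).
Rosa ∩ Lila: 08:30-13:00, 13:30-15:00.
Rosa ∩ Lila ∩ Arjun: 09:00-13:00, 13:30-15:00.
Rosa ∩ Lila ∩ Arjun ∩ Dmitri: 09:00-11:30, 14:30-15:00.
Rosa ∩ Lila ∩ Arjun ∩ Dmitri ∩ Yosef: 09:00-11:00, 14:30-15:00.
Rosa ∩ Lila ∩ Arjun ∩ Dmitri ∩ Yosef ∩ Kira: 09:00-11:00, 14:30-15:00.
The first common window of at least 60 minutes is 09:00-11:00, so the earliest start is 09:00.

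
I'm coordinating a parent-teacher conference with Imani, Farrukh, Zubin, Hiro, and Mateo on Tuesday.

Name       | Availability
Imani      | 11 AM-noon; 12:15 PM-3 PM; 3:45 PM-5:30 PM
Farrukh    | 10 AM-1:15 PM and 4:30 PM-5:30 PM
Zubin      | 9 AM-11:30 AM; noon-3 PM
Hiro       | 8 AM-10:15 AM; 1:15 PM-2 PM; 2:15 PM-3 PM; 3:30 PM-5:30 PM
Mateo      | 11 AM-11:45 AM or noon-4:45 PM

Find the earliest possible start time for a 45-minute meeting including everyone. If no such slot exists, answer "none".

none

Imani ∩ Farrukh: 11:00-12:00, 12:15-13:15, 16:30-17:30.
Imani ∩ Farrukh ∩ Zubin: 11:00-11:30, 12:15-13:15.
Imani ∩ Farrukh ∩ Zubin ∩ Hiro: ∅.
Imani ∩ Farrukh ∩ Zubin ∩ Hiro ∩ Mateo: ∅.
There is no time when everyone is free.
No common window is at least 45 minutes long.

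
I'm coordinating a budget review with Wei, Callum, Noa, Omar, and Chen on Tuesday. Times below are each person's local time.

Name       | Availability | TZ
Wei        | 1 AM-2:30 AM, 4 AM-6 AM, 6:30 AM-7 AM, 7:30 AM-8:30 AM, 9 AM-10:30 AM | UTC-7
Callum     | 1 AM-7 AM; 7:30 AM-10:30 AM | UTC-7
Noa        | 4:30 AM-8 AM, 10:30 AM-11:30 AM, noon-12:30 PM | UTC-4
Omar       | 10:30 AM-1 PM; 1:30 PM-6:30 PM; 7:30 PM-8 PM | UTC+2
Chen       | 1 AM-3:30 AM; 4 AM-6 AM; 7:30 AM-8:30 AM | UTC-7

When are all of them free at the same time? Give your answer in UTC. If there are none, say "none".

08:30-09:30, 11:30-12:00, 14:30-15:30

Wei in UTC: 08:00-09:30, 11:00-13:00, 13:30-14:00, 14:30-15:30, 16:00-17:30 (add 7h to convert from UTC-7).
Callum in UTC: 08:00-14:00, 14:30-17:30 (add 7h to convert from UTC-7).
Noa in UTC: 08:30-12:00, 14:30-15:30, 16:00-16:30 (add 4h to convert from UTC-4).
Omar in UTC: 08:30-11:00, 11:30-16:30, 17:30-18:00 (subtract 2h to convert from UTC+2).
Chen in UTC: 08:00-10:30, 11:00-13:00, 14:30-15:30 (add 7h to convert from UTC-7).
Wei ∩ Callum: 08:00-09:30, 11:00-13:00, 13:30-14:00, 14:30-15:30, 16:00-17:30.
Wei ∩ Callum ∩ Noa: 08:30-09:30, 11:00-12:00, 14:30-15:30, 16:00-16:30.
Wei ∩ Callum ∩ Noa ∩ Omar: 08:30-09:30, 11:30-12:00, 14:30-15:30, 16:00-16:30.
Wei ∩ Callum ∩ Noa ∩ Omar ∩ Chen: 08:30-09:30, 11:30-12:00, 14:30-15:30.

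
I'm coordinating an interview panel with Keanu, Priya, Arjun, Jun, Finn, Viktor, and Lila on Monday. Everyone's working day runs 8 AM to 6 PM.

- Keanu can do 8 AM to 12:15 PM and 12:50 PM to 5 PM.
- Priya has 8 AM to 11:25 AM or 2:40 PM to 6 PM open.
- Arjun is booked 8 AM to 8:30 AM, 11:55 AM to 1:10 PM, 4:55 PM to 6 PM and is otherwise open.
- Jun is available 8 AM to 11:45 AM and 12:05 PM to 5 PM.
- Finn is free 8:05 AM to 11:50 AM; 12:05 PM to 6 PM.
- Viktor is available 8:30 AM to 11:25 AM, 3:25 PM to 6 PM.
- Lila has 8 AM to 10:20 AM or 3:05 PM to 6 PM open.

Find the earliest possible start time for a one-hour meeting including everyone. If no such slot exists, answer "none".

Keanu free: 08:00-12:15, 12:50-17:00.
Priya free: 08:00-11:25, 14:40-18:00.
Arjun free: 08:30-11:55, 13:10-16:55 (invert busy blocks within the working day).
Jun free: 08:00-11:45, 12:05-17:00.
Finn free: 08:05-11:50, 12:05-18:00.
Viktor free: 08:30-11:25, 15:25-18:00.
Lila free: 08:00-10:20, 15:05-18:00.
Keanu ∩ Priya: 08:00-11:25, 14:40-17:00.
Keanu ∩ Priya ∩ Arjun: 08:30-11:25, 14:40-16:55.
Keanu ∩ Priya ∩ Arjun ∩ Jun: 08:30-11:25, 14:40-16:55.
Keanu ∩ Priya ∩ Arjun ∩ Jun ∩ Finn: 08:30-11:25, 14:40-16:55.
Keanu ∩ Priya ∩ Arjun ∩ Jun ∩ Finn ∩ Viktor: 08:30-11:25, 15:25-16:55.
Keanu ∩ Priya ∩ Arjun ∩ Jun ∩ Finn ∩ Viktor ∩ Lila: 08:30-10:20, 15:25-16:55.
Those are the intersection windows.
The first common window of at least 60 minutes is 08:30-10:20, so the earliest start is 08:30.

08:30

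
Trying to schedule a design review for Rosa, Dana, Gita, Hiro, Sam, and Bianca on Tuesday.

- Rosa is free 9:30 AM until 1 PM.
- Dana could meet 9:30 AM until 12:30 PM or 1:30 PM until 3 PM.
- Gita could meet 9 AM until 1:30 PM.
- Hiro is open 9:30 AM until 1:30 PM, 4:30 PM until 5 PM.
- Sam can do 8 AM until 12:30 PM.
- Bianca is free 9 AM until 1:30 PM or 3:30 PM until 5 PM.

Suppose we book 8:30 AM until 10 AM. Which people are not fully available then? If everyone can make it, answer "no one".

Rosa: not fully free for 08:30-10:00. Dana: not fully free for 08:30-10:00. Gita: not fully free for 08:30-10:00. Hiro: not fully free for 08:30-10:00. Sam: free for 08:30-10:00. Bianca: not fully free for 08:30-10:00.

Bianca, Dana, Gita, Hiro, Rosa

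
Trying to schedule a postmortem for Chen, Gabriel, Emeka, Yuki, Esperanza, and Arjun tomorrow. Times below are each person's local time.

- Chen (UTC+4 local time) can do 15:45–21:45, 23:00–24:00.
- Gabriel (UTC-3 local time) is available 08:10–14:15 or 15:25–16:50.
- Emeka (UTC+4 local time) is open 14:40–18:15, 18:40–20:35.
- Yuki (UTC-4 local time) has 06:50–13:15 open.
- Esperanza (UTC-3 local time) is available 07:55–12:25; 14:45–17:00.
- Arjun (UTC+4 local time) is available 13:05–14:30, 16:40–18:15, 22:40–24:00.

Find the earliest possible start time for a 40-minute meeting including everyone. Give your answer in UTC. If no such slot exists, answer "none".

Chen in UTC: 11:45-17:45, 19:00-20:00 (subtract 4h to convert from UTC+4).
Gabriel in UTC: 11:10-17:15, 18:25-19:50 (add 3h to convert from UTC-3).
Emeka in UTC: 10:40-14:15, 14:40-16:35 (subtract 4h to convert from UTC+4).
Yuki in UTC: 10:50-17:15 (add 4h to convert from UTC-4).
Esperanza in UTC: 10:55-15:25, 17:45-20:00 (add 3h to convert from UTC-3).
Arjun in UTC: 09:05-10:30, 12:40-14:15, 18:40-20:00 (subtract 4h to convert from UTC+4).
Chen ∩ Gabriel: 11:45-17:15, 19:00-19:50.
Chen ∩ Gabriel ∩ Emeka: 11:45-14:15, 14:40-16:35.
Chen ∩ Gabriel ∩ Emeka ∩ Yuki: 11:45-14:15, 14:40-16:35.
Chen ∩ Gabriel ∩ Emeka ∩ Yuki ∩ Esperanza: 11:45-14:15, 14:40-15:25.
Chen ∩ Gabriel ∩ Emeka ∩ Yuki ∩ Esperanza ∩ Arjun: 12:40-14:15.
Those are the intersection windows.
The first common window of at least 40 minutes is 12:40-14:15, so the earliest start is 12:40.

12:40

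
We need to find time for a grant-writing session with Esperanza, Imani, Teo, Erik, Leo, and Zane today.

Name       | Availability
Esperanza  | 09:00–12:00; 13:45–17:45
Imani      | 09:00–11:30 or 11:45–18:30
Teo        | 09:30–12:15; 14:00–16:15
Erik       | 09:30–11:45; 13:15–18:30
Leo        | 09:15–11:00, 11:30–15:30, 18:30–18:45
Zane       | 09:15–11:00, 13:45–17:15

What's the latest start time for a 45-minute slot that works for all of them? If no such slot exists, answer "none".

Esperanza ∩ Imani: 09:00-11:30, 11:45-12:00, 13:45-17:45.
Esperanza ∩ Imani ∩ Teo: 09:30-11:30, 11:45-12:00, 14:00-16:15.
Esperanza ∩ Imani ∩ Teo ∩ Erik: 09:30-11:30, 14:00-16:15.
Esperanza ∩ Imani ∩ Teo ∩ Erik ∩ Leo: 09:30-11:00, 14:00-15:30.
Esperanza ∩ Imani ∩ Teo ∩ Erik ∩ Leo ∩ Zane: 09:30-11:00, 14:00-15:30.
So the common availability across everyone is 09:30-11:00, 14:00-15:30.
The last common window of at least 45 minutes is 14:00-15:30; a 45-minute meeting can start as late as 14:45 and still end by 15:30.

14:45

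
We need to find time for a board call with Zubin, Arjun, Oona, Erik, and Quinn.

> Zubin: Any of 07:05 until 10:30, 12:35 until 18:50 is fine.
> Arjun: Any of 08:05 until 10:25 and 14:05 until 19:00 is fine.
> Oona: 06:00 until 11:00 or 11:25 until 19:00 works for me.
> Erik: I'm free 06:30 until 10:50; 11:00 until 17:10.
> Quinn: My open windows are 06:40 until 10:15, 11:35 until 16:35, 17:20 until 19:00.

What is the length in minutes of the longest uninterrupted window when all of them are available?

150

Zubin ∩ Arjun: 08:05-10:25, 14:05-18:50.
Zubin ∩ Arjun ∩ Oona: 08:05-10:25, 14:05-18:50.
Zubin ∩ Arjun ∩ Oona ∩ Erik: 08:05-10:25, 14:05-17:10.
Zubin ∩ Arjun ∩ Oona ∩ Erik ∩ Quinn: 08:05-10:15, 14:05-16:35.
Those are the intersection windows.
The longest is 14:05-16:35 at 150 minutes.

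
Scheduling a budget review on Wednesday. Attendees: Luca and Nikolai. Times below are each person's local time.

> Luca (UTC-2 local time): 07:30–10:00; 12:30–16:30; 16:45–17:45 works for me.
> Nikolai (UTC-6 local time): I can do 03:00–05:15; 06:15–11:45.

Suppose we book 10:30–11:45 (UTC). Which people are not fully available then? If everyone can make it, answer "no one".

Luca in UTC: 09:30-12:00, 14:30-18:30, 18:45-19:45 (add 2h to convert from UTC-2).
Nikolai in UTC: 09:00-11:15, 12:15-17:45 (add 6h to convert from UTC-6).
Luca: free for 10:30-11:45. Nikolai: not fully free for 10:30-11:45.

Nikolai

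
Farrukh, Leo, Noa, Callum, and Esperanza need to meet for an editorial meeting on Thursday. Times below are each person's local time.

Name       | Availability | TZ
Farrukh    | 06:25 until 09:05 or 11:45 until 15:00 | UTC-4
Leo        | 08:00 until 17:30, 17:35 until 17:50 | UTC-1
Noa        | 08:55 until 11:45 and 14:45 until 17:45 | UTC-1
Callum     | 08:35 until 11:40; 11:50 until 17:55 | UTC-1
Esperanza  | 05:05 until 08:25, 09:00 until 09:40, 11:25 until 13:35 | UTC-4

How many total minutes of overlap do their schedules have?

230

Farrukh in UTC: 10:25-13:05, 15:45-19:00 (add 4h to convert from UTC-4).
Leo in UTC: 09:00-18:30, 18:35-18:50 (add 1h to convert from UTC-1).
Noa in UTC: 09:55-12:45, 15:45-18:45 (add 1h to convert from UTC-1).
Callum in UTC: 09:35-12:40, 12:50-18:55 (add 1h to convert from UTC-1).
Esperanza in UTC: 09:05-12:25, 13:00-13:40, 15:25-17:35 (add 4h to convert from UTC-4).
Farrukh ∩ Leo: 10:25-13:05, 15:45-18:30, 18:35-18:50.
Farrukh ∩ Leo ∩ Noa: 10:25-12:45, 15:45-18:30, 18:35-18:45.
Farrukh ∩ Leo ∩ Noa ∩ Callum: 10:25-12:40, 15:45-18:30, 18:35-18:45.
Farrukh ∩ Leo ∩ Noa ∩ Callum ∩ Esperanza: 10:25-12:25, 15:45-17:35.
Summing the common windows: 120 + 110 = 230 minutes.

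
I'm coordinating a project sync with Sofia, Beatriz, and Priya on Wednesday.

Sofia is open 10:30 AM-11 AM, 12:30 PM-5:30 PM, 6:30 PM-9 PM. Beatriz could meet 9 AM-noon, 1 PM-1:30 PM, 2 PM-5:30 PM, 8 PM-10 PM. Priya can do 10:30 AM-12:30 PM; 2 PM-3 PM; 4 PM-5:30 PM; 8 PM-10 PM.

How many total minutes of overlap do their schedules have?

Sofia ∩ Beatriz: 10:30-11:00, 13:00-13:30, 14:00-17:30, 20:00-21:00.
Sofia ∩ Beatriz ∩ Priya: 10:30-11:00, 14:00-15:00, 16:00-17:30, 20:00-21:00.
Summing the common windows: 30 + 60 + 90 + 60 = 240 minutes.

240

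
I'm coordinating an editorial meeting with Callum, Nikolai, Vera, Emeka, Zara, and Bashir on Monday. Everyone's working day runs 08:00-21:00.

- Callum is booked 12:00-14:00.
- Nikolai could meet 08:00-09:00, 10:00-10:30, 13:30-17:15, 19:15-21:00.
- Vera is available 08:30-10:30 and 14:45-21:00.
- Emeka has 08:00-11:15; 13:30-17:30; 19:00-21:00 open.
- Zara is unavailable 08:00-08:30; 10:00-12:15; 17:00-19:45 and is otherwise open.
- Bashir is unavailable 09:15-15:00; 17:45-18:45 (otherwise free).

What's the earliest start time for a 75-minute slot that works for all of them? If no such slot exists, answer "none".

Callum free: 08:00-12:00, 14:00-21:00 (invert busy blocks within the working day).
Nikolai free: 08:00-09:00, 10:00-10:30, 13:30-17:15, 19:15-21:00.
Vera free: 08:30-10:30, 14:45-21:00.
Emeka free: 08:00-11:15, 13:30-17:30, 19:00-21:00.
Zara free: 08:30-10:00, 12:15-17:00, 19:45-21:00 (invert busy blocks within the working day).
Bashir free: 08:00-09:15, 15:00-17:45, 18:45-21:00 (invert busy blocks within the working day).
Callum ∩ Nikolai: 08:00-09:00, 10:00-10:30, 14:00-17:15, 19:15-21:00.
Callum ∩ Nikolai ∩ Vera: 08:30-09:00, 10:00-10:30, 14:45-17:15, 19:15-21:00.
Callum ∩ Nikolai ∩ Vera ∩ Emeka: 08:30-09:00, 10:00-10:30, 14:45-17:15, 19:15-21:00.
Callum ∩ Nikolai ∩ Vera ∩ Emeka ∩ Zara: 08:30-09:00, 14:45-17:00, 19:45-21:00.
Callum ∩ Nikolai ∩ Vera ∩ Emeka ∩ Zara ∩ Bashir: 08:30-09:00, 15:00-17:00, 19:45-21:00.
The first common window of at least 75 minutes is 15:00-17:00, so the earliest start is 15:00.

15:00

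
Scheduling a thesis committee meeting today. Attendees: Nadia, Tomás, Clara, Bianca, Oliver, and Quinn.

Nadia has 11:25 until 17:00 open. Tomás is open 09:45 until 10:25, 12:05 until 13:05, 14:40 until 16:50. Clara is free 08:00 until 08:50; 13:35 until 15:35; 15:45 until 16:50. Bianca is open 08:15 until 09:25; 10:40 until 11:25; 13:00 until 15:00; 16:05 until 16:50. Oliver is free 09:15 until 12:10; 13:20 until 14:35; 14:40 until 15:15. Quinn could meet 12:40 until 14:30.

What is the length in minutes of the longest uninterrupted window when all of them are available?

0

Nadia ∩ Tomás: 12:05-13:05, 14:40-16:50.
Nadia ∩ Tomás ∩ Clara: 14:40-15:35, 15:45-16:50.
Nadia ∩ Tomás ∩ Clara ∩ Bianca: 14:40-15:00, 16:05-16:50.
Nadia ∩ Tomás ∩ Clara ∩ Bianca ∩ Oliver: 14:40-15:00.
Nadia ∩ Tomás ∩ Clara ∩ Bianca ∩ Oliver ∩ Quinn: ∅.
There is no time when everyone is free.
No common window exists, so the longest block is 0 minutes.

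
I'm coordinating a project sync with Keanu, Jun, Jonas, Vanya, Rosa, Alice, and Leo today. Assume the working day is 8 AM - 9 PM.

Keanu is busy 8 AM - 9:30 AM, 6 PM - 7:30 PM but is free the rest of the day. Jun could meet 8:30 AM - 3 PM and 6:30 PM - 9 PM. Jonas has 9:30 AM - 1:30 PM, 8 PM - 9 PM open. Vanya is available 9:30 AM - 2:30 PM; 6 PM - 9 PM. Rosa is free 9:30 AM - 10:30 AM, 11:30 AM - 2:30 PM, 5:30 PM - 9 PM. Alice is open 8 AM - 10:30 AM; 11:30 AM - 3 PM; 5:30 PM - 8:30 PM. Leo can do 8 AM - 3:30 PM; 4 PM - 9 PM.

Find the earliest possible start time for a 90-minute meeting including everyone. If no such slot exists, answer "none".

Keanu free: 09:30-18:00, 19:30-21:00 (invert busy blocks within the working day).
Jun free: 08:30-15:00, 18:30-21:00.
Jonas free: 09:30-13:30, 20:00-21:00.
Vanya free: 09:30-14:30, 18:00-21:00.
Rosa free: 09:30-10:30, 11:30-14:30, 17:30-21:00.
Alice free: 08:00-10:30, 11:30-15:00, 17:30-20:30.
Leo free: 08:00-15:30, 16:00-21:00.
Keanu ∩ Jun: 09:30-15:00, 19:30-21:00.
Keanu ∩ Jun ∩ Jonas: 09:30-13:30, 20:00-21:00.
Keanu ∩ Jun ∩ Jonas ∩ Vanya: 09:30-13:30, 20:00-21:00.
Keanu ∩ Jun ∩ Jonas ∩ Vanya ∩ Rosa: 09:30-10:30, 11:30-13:30, 20:00-21:00.
Keanu ∩ Jun ∩ Jonas ∩ Vanya ∩ Rosa ∩ Alice: 09:30-10:30, 11:30-13:30, 20:00-20:30.
Keanu ∩ Jun ∩ Jonas ∩ Vanya ∩ Rosa ∩ Alice ∩ Leo: 09:30-10:30, 11:30-13:30, 20:00-20:30.
Those are the intersection windows.
The first common window of at least 90 minutes is 11:30-13:30, so the earliest start is 11:30.

11:30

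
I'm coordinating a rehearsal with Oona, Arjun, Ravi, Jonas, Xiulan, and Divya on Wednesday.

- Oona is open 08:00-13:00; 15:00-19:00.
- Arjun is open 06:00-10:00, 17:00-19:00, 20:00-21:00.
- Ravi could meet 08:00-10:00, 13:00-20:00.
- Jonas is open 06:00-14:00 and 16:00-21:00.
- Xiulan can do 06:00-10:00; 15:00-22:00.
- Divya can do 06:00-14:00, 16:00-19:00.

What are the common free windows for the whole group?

08:00-10:00, 17:00-19:00

Oona ∩ Arjun: 08:00-10:00, 17:00-19:00.
Oona ∩ Arjun ∩ Ravi: 08:00-10:00, 17:00-19:00.
Oona ∩ Arjun ∩ Ravi ∩ Jonas: 08:00-10:00, 17:00-19:00.
Oona ∩ Arjun ∩ Ravi ∩ Jonas ∩ Xiulan: 08:00-10:00, 17:00-19:00.
Oona ∩ Arjun ∩ Ravi ∩ Jonas ∩ Xiulan ∩ Divya: 08:00-10:00, 17:00-19:00.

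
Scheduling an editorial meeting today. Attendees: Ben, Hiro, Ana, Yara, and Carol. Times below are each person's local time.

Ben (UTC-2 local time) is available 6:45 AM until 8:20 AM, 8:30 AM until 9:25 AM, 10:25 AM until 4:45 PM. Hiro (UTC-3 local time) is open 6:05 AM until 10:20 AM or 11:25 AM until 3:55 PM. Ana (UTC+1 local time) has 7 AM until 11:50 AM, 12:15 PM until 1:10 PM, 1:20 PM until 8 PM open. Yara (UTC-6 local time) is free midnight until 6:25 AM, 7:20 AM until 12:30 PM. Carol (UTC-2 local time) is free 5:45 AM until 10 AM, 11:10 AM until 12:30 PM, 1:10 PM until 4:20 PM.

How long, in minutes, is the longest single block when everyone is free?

Ben in UTC: 08:45-10:20, 10:30-11:25, 12:25-18:45 (add 2h to convert from UTC-2).
Hiro in UTC: 09:05-13:20, 14:25-18:55 (add 3h to convert from UTC-3).
Ana in UTC: 06:00-10:50, 11:15-12:10, 12:20-19:00 (subtract 1h to convert from UTC+1).
Yara in UTC: 06:00-12:25, 13:20-18:30 (add 6h to convert from UTC-6).
Carol in UTC: 07:45-12:00, 13:10-14:30, 15:10-18:20 (add 2h to convert from UTC-2).
Ben ∩ Hiro: 09:05-10:20, 10:30-11:25, 12:25-13:20, 14:25-18:45.
Ben ∩ Hiro ∩ Ana: 09:05-10:20, 10:30-10:50, 11:15-11:25, 12:25-13:20, 14:25-18:45.
Ben ∩ Hiro ∩ Ana ∩ Yara: 09:05-10:20, 10:30-10:50, 11:15-11:25, 14:25-18:30.
Ben ∩ Hiro ∩ Ana ∩ Yara ∩ Carol: 09:05-10:20, 10:30-10:50, 11:15-11:25, 14:25-14:30, 15:10-18:20.
Those are the intersection windows.
The longest is 15:10-18:20 at 190 minutes.

190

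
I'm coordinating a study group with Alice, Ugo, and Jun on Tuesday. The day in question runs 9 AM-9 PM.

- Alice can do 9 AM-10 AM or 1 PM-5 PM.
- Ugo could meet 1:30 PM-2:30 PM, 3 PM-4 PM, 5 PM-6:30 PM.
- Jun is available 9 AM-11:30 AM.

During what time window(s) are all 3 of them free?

Alice ∩ Ugo: 13:30-14:30, 15:00-16:00.
Alice ∩ Ugo ∩ Jun: ∅.
There is no time when everyone is free.

none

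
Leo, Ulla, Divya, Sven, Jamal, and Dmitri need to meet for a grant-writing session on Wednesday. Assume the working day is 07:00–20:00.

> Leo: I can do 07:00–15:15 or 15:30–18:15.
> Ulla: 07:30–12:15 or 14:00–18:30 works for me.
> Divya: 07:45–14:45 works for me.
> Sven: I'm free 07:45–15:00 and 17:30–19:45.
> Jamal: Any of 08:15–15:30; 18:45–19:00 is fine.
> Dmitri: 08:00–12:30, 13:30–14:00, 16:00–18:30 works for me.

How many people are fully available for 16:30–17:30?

3

Leo, Ulla, and Dmitri can make the full 16:30-17:30 slot — that's 3.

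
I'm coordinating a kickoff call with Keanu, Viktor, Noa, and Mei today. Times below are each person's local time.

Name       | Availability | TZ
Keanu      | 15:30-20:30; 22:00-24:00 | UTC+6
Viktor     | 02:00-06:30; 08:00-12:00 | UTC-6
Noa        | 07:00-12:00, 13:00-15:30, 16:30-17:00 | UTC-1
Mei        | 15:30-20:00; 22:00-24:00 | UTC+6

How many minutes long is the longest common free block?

180

Keanu in UTC: 09:30-14:30, 16:00-18:00 (subtract 6h to convert from UTC+6).
Viktor in UTC: 08:00-12:30, 14:00-18:00 (add 6h to convert from UTC-6).
Noa in UTC: 08:00-13:00, 14:00-16:30, 17:30-18:00 (add 1h to convert from UTC-1).
Mei in UTC: 09:30-14:00, 16:00-18:00 (subtract 6h to convert from UTC+6).
Keanu ∩ Viktor: 09:30-12:30, 14:00-14:30, 16:00-18:00.
Keanu ∩ Viktor ∩ Noa: 09:30-12:30, 14:00-14:30, 16:00-16:30, 17:30-18:00.
Keanu ∩ Viktor ∩ Noa ∩ Mei: 09:30-12:30, 16:00-16:30, 17:30-18:00.
The longest is 09:30-12:30 at 180 minutes.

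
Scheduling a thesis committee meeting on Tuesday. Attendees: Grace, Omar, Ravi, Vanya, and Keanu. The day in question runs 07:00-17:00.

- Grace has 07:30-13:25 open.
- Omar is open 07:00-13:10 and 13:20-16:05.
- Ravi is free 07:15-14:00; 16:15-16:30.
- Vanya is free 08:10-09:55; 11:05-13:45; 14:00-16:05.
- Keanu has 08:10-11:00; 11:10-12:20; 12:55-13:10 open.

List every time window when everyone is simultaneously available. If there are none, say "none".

08:10-09:55, 11:10-12:20, 12:55-13:10

Grace ∩ Omar: 07:30-13:10, 13:20-13:25.
Grace ∩ Omar ∩ Ravi: 07:30-13:10, 13:20-13:25.
Grace ∩ Omar ∩ Ravi ∩ Vanya: 08:10-09:55, 11:05-13:10, 13:20-13:25.
Grace ∩ Omar ∩ Ravi ∩ Vanya ∩ Keanu: 08:10-09:55, 11:10-12:20, 12:55-13:10.
Those are the intersection windows.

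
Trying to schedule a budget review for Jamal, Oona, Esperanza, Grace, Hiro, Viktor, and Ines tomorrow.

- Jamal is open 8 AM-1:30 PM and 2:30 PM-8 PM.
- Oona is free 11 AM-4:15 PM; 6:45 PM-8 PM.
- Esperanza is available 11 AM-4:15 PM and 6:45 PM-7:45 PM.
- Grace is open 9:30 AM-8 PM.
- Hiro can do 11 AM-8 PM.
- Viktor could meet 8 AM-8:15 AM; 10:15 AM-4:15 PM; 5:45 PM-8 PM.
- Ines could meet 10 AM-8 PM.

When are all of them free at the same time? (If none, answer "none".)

11:00-13:30, 14:30-16:15, 18:45-19:45

Jamal ∩ Oona: 11:00-13:30, 14:30-16:15, 18:45-20:00.
Jamal ∩ Oona ∩ Esperanza: 11:00-13:30, 14:30-16:15, 18:45-19:45.
Jamal ∩ Oona ∩ Esperanza ∩ Grace: 11:00-13:30, 14:30-16:15, 18:45-19:45.
Jamal ∩ Oona ∩ Esperanza ∩ Grace ∩ Hiro: 11:00-13:30, 14:30-16:15, 18:45-19:45.
Jamal ∩ Oona ∩ Esperanza ∩ Grace ∩ Hiro ∩ Viktor: 11:00-13:30, 14:30-16:15, 18:45-19:45.
Jamal ∩ Oona ∩ Esperanza ∩ Grace ∩ Hiro ∩ Viktor ∩ Ines: 11:00-13:30, 14:30-16:15, 18:45-19:45.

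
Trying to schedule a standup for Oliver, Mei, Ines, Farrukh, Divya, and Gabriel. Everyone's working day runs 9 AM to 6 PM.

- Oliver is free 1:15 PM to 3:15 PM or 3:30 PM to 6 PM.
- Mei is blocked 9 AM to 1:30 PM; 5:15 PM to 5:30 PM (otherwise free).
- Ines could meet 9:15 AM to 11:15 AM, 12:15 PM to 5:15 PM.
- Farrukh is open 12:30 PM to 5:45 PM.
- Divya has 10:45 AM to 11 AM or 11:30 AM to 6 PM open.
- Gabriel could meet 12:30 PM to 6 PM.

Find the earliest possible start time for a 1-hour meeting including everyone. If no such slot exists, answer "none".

Oliver free: 13:15-15:15, 15:30-18:00.
Mei free: 13:30-17:15, 17:30-18:00 (invert busy blocks within the working day).
Ines free: 09:15-11:15, 12:15-17:15.
Farrukh free: 12:30-17:45.
Divya free: 10:45-11:00, 11:30-18:00.
Gabriel free: 12:30-18:00.
Oliver ∩ Mei: 13:30-15:15, 15:30-17:15, 17:30-18:00.
Oliver ∩ Mei ∩ Ines: 13:30-15:15, 15:30-17:15.
Oliver ∩ Mei ∩ Ines ∩ Farrukh: 13:30-15:15, 15:30-17:15.
Oliver ∩ Mei ∩ Ines ∩ Farrukh ∩ Divya: 13:30-15:15, 15:30-17:15.
Oliver ∩ Mei ∩ Ines ∩ Farrukh ∩ Divya ∩ Gabriel: 13:30-15:15, 15:30-17:15.
The first common window of at least 60 minutes is 13:30-15:15, so the earliest start is 13:30.

13:30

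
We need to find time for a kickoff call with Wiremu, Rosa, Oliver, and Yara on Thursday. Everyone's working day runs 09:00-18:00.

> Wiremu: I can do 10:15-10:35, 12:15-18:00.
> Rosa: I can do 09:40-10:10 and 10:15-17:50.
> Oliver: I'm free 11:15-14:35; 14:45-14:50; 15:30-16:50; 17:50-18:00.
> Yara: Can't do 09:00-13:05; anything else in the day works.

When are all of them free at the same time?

13:05-14:35, 14:45-14:50, 15:30-16:50

Wiremu free: 10:15-10:35, 12:15-18:00.
Rosa free: 09:40-10:10, 10:15-17:50.
Oliver free: 11:15-14:35, 14:45-14:50, 15:30-16:50, 17:50-18:00.
Yara free: 13:05-18:00 (invert busy blocks within the working day).
Wiremu ∩ Rosa: 10:15-10:35, 12:15-17:50.
Wiremu ∩ Rosa ∩ Oliver: 12:15-14:35, 14:45-14:50, 15:30-16:50.
Wiremu ∩ Rosa ∩ Oliver ∩ Yara: 13:05-14:35, 14:45-14:50, 15:30-16:50.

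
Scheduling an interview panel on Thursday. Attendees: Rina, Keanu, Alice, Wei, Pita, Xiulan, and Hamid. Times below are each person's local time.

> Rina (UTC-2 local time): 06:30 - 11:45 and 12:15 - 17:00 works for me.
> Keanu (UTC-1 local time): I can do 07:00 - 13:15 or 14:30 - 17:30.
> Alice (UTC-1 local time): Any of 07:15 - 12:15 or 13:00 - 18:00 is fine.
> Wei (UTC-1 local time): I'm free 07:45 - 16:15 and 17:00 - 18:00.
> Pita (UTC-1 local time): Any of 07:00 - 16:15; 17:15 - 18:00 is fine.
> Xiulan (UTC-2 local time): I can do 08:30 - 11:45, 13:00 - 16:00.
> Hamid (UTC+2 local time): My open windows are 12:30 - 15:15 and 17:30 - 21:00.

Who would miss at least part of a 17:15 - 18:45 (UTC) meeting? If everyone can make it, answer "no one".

Rina in UTC: 08:30-13:45, 14:15-19:00 (add 2h to convert from UTC-2).
Keanu in UTC: 08:00-14:15, 15:30-18:30 (add 1h to convert from UTC-1).
Alice in UTC: 08:15-13:15, 14:00-19:00 (add 1h to convert from UTC-1).
Wei in UTC: 08:45-17:15, 18:00-19:00 (add 1h to convert from UTC-1).
Pita in UTC: 08:00-17:15, 18:15-19:00 (add 1h to convert from UTC-1).
Xiulan in UTC: 10:30-13:45, 15:00-18:00 (add 2h to convert from UTC-2).
Hamid in UTC: 10:30-13:15, 15:30-19:00 (subtract 2h to convert from UTC+2).
Rina: free for 17:15-18:45. Keanu: not fully free for 17:15-18:45. Alice: free for 17:15-18:45. Wei: not fully free for 17:15-18:45. Pita: not fully free for 17:15-18:45. Xiulan: not fully free for 17:15-18:45. Hamid: free for 17:15-18:45.

Keanu, Pita, Wei, Xiulan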